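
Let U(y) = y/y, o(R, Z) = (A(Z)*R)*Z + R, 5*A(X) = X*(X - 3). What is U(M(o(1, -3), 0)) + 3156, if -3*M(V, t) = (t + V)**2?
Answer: 3157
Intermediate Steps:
A(X) = X*(-3 + X)/5 (A(X) = (X*(X - 3))/5 = (X*(-3 + X))/5 = X*(-3 + X)/5)
o(R, Z) = R + R*Z**2*(-3 + Z)/5 (o(R, Z) = ((Z*(-3 + Z)/5)*R)*Z + R = (R*Z*(-3 + Z)/5)*Z + R = R*Z**2*(-3 + Z)/5 + R = R + R*Z**2*(-3 + Z)/5)
M(V, t) = -(V + t)**2/3 (M(V, t) = -(t + V)**2/3 = -(V + t)**2/3)
U(y) = 1
U(M(o(1, -3), 0)) + 3156 = 1 + 3156 = 3157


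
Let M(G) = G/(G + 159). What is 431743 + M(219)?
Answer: 54399691/126 ≈ 4.3174e+5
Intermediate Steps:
M(G) = G/(159 + G)
431743 + M(219) = 431743 + 219/(159 + 219) = 431743 + 219/378 = 431743 + 219*(1/378) = 431743 + 73/126 = 54399691/126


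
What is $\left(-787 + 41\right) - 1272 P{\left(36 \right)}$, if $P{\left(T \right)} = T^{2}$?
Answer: $-1649258$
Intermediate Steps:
$\left(-787 + 41\right) - 1272 P{\left(36 \right)} = \left(-787 + 41\right) - 1272 \cdot 36^{2} = -746 - 1648512 = -1649258$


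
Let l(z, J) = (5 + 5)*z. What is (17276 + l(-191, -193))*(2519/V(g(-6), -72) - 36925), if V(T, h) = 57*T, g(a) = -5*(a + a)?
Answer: -323405592341/570 ≈ -5.6738e+8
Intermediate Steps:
l(z, J) = 10*z
g(a) = -10*a
(17276 + l(-191, -193))*(2519/V(g(-6), -72) - 36925) = (17276 + 10*(-191))*(2519/((57*(-10*(-6)))) - 36925) = (17276 - 1910)*(2519/((57*60)) - 36925) = 15366*(2519/3420 - 36925) = 15366*(-126280981/3420) = -323405592341/570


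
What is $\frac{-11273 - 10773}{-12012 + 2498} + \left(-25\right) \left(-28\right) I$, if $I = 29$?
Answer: $\frac{96578123}{4757} \approx 20302.0$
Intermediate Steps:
$\frac{-11273 - 10773}{-12012 + 2498} + \left(-25\right) \left(-28\right) I = \frac{-11273 - 10773}{-12012 + 2498} + \left(-25\right) \left(-28\right) 29 = - \frac{22046}{-9514} + 700 \cdot 29 = \left(-22046\right) \left(- \frac{1}{9514}\right) + 20300 = \frac{11023}{4757} + 20300 = \frac{96578123}{4757}$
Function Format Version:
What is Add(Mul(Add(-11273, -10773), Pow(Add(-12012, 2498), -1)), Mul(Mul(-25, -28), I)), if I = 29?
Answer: Rational(96578123, 4757) ≈ 20302.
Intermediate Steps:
Add(Mul(Add(-11273, -10773), Pow(Add(-12012, 2498), -1)), Mul(Mul(-25, -28), I)) = Add(Mul(Add(-11273, -10773), Pow(Add(-12012, 2498), -1)), Mul(Mul(-25, -28), 29)) = Add(Mul(-22046, Pow(-9514, -1)), Mul(700, 29)) = Add(Mul(-22046, Rational(-1, 9514)), 20300) = Add(Rational(11023, 4757), 20300) = Rational(96578123, 4757)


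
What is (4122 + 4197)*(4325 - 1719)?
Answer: 21679314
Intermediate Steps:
(4122 + 4197)*(4325 - 1719) = 8319*2606 = 21679314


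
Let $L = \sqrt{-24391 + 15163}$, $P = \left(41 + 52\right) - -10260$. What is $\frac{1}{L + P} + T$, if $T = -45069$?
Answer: $\frac{2 \left(- 45069 \sqrt{2307} + 233299678 i\right)}{- 10353 i + 2 \sqrt{2307}} \approx -45069.0 - 9.5367 \cdot 10^{-7} i$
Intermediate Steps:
$P = 10353$ ($P = 93 + 10260 = 10353$)
$L = 2 i \sqrt{2307}$ ($L = \sqrt{-9228} = 2 i \sqrt{2307} \approx 96.063 i$)
$\frac{1}{L + P} + T = \frac{1}{2 i \sqrt{2307} + 10353} - 45069 = \frac{1}{10353 + 2 i \sqrt{2307}} - 45069 = -45069 + \frac{1}{10353 + 2 i \sqrt{2307}}$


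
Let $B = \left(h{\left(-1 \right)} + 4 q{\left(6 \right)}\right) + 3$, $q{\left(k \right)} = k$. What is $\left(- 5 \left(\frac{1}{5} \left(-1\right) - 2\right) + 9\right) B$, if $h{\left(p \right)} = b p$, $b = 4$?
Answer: $460$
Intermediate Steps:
$h{\left(p \right)} = 4 p$
$B = 23$ ($B = \left(4 \left(-1\right) + 4 \cdot 6\right) + 3 = \left(-4 + 24\right) + 3 = 20 + 3 = 23$)
$\left(- 5 \left(\frac{1}{5} \left(-1\right) - 2\right) + 9\right) B = \left(- 5 \left(\frac{1}{5} \left(-1\right) - 2\right) + 9\right) 23 = \left(- 5 \left(- \frac{1}{5} - 2\right) + 9\right) 23 = \left(\left(-5\right) \left(- \frac{11}{5}\right) + 9\right) 23 = \left(11 + 9\right) 23 = 20 \cdot 23 = 460$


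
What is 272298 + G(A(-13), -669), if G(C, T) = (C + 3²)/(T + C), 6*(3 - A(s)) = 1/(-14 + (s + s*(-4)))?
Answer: 27202840699/99901 ≈ 2.7230e+5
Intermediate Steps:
A(s) = 3 - 1/(6*(-14 - 3*s)) (A(s) = 3 - 1/(6*(-14 + (s + s*(-4)))) = 3 - 1/(6*(-14 + (s - 4*s))) = 3 - 1/(6*(-14 - 3*s)))
G(C, T) = (9 + C)/(C + T) (G(C, T) = (C + 9)/(C + T) = (9 + C)/(C + T))
272298 + G(A(-13), -669) = 272298 + (9 + (253 + 54*(-13))/(6*(14 + 3*(-13))))/((253 + 54*(-13))/(6*(14 + 3*(-13))) - 669) = 272298 + (9 + (253 - 702)/(6*(14 - 39)))/((253 - 702)/(6*(14 - 39)) - 669) = 272298 + (9 + (⅙)*(-449)/(-25))/((⅙)*(-449)/(-25) - 669) = 272298 + (9 + (⅙)*(-1/25)*(-449))/((⅙)*(-1/25)*(-449) - 669) = 272298 + (9 + 449/150)/(449/150 - 669) = 272298 + (1799/150)/(-99901/150) = 272298 - 150/99901*1799/150 = 272298 - 1799/99901 = 27202840699/99901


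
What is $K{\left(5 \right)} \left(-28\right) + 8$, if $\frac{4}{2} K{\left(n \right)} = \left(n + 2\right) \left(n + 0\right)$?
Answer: $-482$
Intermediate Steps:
$K{\left(n \right)} = \frac{n \left(2 + n\right)}{2}$ ($K{\left(n \right)} = \frac{\left(n + 2\right) \left(n + 0\right)}{2} = \frac{\left(2 + n\right) n}{2} = \frac{n \left(2 + n\right)}{2}$)
$K{\left(5 \right)} \left(-28\right) + 8 = \frac{1}{2} \cdot 5 \left(2 + 5\right) \left(-28\right) + 8 = \frac{1}{2} \cdot 5 \cdot 7 \left(-28\right) + 8 = \frac{35}{2} \left(-28\right) + 8 = -490 + 8 = -482$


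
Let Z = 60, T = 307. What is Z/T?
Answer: 60/307 ≈ 0.19544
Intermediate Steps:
Z/T = 60/307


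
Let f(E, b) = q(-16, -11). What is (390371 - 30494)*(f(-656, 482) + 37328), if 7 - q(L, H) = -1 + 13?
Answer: 13431689271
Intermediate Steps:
q(L, H) = -5 (q(L, H) = 7 - (-1 + 13) = 7 - 1*12 = 7 - 12 = -5)
f(E, b) = -5
(390371 - 30494)*(f(-656, 482) + 37328) = (390371 - 30494)*(-5 + 37328) = 359877*37323 = 13431689271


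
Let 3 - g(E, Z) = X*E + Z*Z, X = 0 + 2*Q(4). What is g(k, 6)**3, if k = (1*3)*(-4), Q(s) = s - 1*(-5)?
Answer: 6128487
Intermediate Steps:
Q(s) = 5 + s (Q(s) = s + 5 = 5 + s)
X = 18 (X = 0 + 2*(5 + 4) = 0 + 2*9 = 0 + 18 = 18)
k = -12 (k = 3*(-4) = -12)
g(E, Z) = 3 - Z**2 - 18*E (g(E, Z) = 3 - (18*E + Z*Z) = 3 - (18*E + Z**2) = 3 - (Z**2 + 18*E) = 3 + (-Z**2 - 18*E) = 3 - Z**2 - 18*E)
g(k, 6)**3 = (3 - 1*6**2 - 18*(-12))**3 = (3 - 1*36 + 216)**3 = (3 - 36 + 216)**3 = 183**3 = 6128487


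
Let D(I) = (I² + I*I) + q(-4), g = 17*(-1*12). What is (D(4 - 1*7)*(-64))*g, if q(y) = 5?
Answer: 300288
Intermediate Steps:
g = -204 (g = 17*(-12) = -204)
D(I) = 5 + 2*I² (D(I) = (I² + I*I) + 5 = (I² + I²) + 5 = 2*I² + 5 = 5 + 2*I²)
(D(4 - 1*7)*(-64))*g = ((5 + 2*(4 - 1*7)²)*(-64))*(-204) = ((5 + 2*(4 - 7)²)*(-64))*(-204) = ((5 + 2*(-3)²)*(-64))*(-204) = ((5 + 2*9)*(-64))*(-204) = ((5 + 18)*(-64))*(-204) = (23*(-64))*(-204) = -1472*(-204) = 300288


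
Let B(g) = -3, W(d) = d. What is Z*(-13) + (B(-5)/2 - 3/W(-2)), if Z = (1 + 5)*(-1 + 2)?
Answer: -78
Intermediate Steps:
Z = 6 (Z = 6*1 = 6)
Z*(-13) + (B(-5)/2 - 3/W(-2)) = 6*(-13) + (-3/2 - 3/(-2)) = -78 + (-3*1/2 - 3*(-1/2)) = -78 + (-3/2 + 3/2) = -78 + 0 = -78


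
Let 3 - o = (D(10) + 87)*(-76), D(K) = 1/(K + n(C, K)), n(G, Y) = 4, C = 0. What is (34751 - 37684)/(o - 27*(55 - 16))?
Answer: -20531/38972 ≈ -0.52681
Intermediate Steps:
D(K) = 1/(4 + K) (D(K) = 1/(K + 4) = 1/(4 + K))
o = 46343/7 (o = 3 - (1/(4 + 10) + 87)*(-76) = 3 - (1/14 + 87)*(-76) = 3 - 1219*(-76)/14 = 3 - 1*(-46322/7) = 3 + 46322/7 = 46343/7 ≈ 6620.4)
(34751 - 37684)/(o - 27*(55 - 16)) = (34751 - 37684)/(46343/7 - 27*(55 - 16)) = -2933/(46343/7 - 27*39) = -2933/(46343/7 - 1053) = -2933/38972/7 = -2933*7/38972 = -20531/38972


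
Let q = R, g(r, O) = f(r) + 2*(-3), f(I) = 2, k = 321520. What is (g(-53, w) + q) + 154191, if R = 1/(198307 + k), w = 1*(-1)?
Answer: 80150565650/519827 ≈ 1.5419e+5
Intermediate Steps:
w = -1
R = 1/519827 (R = 1/(198307 + 321520) = 1/519827 ≈ 1.9237e-6)
g(r, O) = -4 (g(r, O) = 2 + 2*(-3) = 2 - 6 = -4)
q = 1/519827 ≈ 1.9237e-6
(g(-53, w) + q) + 154191 = (-4 + 1/519827) + 154191 = -2079307/519827 + 154191 = 80150565650/519827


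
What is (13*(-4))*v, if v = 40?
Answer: -2080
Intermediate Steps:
(13*(-4))*v = (13*(-4))*40 = -52*40 = -2080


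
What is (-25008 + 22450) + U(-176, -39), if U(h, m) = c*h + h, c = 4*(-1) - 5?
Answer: -1150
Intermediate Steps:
c = -9 (c = -4 - 5 = -9)
U(h, m) = -8*h (U(h, m) = -9*h + h = -8*h)
(-25008 + 22450) + U(-176, -39) = (-25008 + 22450) - 8*(-176) = -2558 + 1408 = -1150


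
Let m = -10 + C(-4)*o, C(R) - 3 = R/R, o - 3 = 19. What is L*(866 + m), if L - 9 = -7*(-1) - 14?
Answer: 1888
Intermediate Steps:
o = 22 (o = 3 + 19 = 22)
C(R) = 4 (C(R) = 3 + R/R = 3 + 1 = 4)
m = 78 (m = -10 + 4*22 = -10 + 88 = 78)
L = 2 (L = 9 + (-7*(-1) - 14) = 9 + (7 - 14) = 9 - 7 = 2)
L*(866 + m) = 2*(866 + 78) = 2*944 = 1888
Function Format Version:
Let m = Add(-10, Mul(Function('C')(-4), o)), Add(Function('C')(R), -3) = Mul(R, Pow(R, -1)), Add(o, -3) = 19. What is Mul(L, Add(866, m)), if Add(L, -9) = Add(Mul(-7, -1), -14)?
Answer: 1888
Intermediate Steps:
o = 22 (o = Add(3, 19) = 22)
Function('C')(R) = 4 (Function('C')(R) = Add(3, Mul(R, Pow(R, -1))) = Add(3, 1) = 4)
m = 78 (m = Add(-10, Mul(4, 22)) = Add(-10, 88) = 78)
L = 2 (L = Add(9, Add(Mul(-7, -1), -14)) = Add(9, Add(7, -14)) = Add(9, -7) = 2)
Mul(L, Add(866, m)) = Mul(2, Add(866, 78)) = Mul(2, 944) = 1888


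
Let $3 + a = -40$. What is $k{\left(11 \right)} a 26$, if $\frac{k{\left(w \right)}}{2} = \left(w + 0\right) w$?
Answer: $-270556$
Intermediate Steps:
$k{\left(w \right)} = 2 w^{2}$ ($k{\left(w \right)} = 2 \left(w + 0\right) w = 2 w w = 2 w^{2}$)
$a = -43$ ($a = -3 - 40 = -43$)
$k{\left(11 \right)} a 26 = 2 \cdot 11^{2} \left(-43\right) 26 = 2 \cdot 121 \left(-43\right) 26 = 242 \left(-43\right) 26 = \left(-10406\right) 26 = -270556$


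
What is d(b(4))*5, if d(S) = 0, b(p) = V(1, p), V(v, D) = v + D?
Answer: 0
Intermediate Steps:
V(v, D) = D + v
b(p) = 1 + p (b(p) = p + 1 = 1 + p)
d(b(4))*5 = 0*5 = 0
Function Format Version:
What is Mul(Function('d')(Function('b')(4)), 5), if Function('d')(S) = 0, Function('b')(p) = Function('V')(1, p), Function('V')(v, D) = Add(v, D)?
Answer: 0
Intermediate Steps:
Function('V')(v, D) = Add(D, v)
Function('b')(p) = Add(1, p) (Function('b')(p) = Add(p, 1) = Add(1, p))
Mul(Function('d')(Function('b')(4)), 5) = Mul(0, 5) = 0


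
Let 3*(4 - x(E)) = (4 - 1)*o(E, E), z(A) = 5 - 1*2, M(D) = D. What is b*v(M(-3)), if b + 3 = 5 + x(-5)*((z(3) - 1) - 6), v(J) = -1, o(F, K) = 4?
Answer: -2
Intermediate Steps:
z(A) = 3 (z(A) = 5 - 2 = 3)
x(E) = 0 (x(E) = 4 - (4 - 1)*4/3 = 4 - 4 = 0)
b = 2 (b = -3 + (5 + 0*((3 - 1) - 6)) = -3 + (5 + 0*(2 - 6)) = -3 + (5 + 0*(-4)) = -3 + (5 + 0) = -3 + 5 = 2)
b*v(M(-3)) = 2*(-1) = -2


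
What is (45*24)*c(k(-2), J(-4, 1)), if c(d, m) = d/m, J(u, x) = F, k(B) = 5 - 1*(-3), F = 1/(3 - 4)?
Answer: -8640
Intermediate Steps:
F = -1 (F = 1/(-1) = -1)
k(B) = 8 (k(B) = 5 + 3 = 8)
J(u, x) = -1
(45*24)*c(k(-2), J(-4, 1)) = (45*24)*(8/(-1)) = 1080*(8*(-1)) = 1080*(-8) = -8640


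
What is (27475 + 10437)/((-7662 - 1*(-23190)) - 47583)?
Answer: -37912/32055 ≈ -1.1827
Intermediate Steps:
(27475 + 10437)/((-7662 - 1*(-23190)) - 47583) = 37912/((-7662 + 23190) - 47583) = 37912/(15528 - 47583) = 37912/(-32055) = 37912*(-1/32055) = -37912/32055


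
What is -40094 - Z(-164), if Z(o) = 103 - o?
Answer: -40361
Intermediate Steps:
-40094 - Z(-164) = -40094 - (103 - 1*(-164)) = -40094 - (103 + 164) = -40094 - 1*267 = -40094 - 267 = -40361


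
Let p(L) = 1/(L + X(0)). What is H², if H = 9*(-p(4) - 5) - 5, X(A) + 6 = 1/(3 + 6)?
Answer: 591361/289 ≈ 2046.2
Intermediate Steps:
X(A) = -53/9 (X(A) = -6 + 1/(3 + 6) = -6 + 1/9 = -6 + ⅑ = -53/9)
p(L) = 1/(-53/9 + L) (p(L) = 1/(L - 53/9) = 1/(-53/9 + L))
H = -769/17 (H = 9*(-9/(-53 + 9*4) - 5) - 5 = 9*(-9/(-53 + 36) - 5) - 5 = 9*(-9/(-17) - 5) - 5 = 9*(-9*(-1)/17 - 5) - 5 = 9*(-1*(-9/17) - 5) - 5 = 9*(9/17 - 5) - 5 = 9*(-76/17) - 5 = -684/17 - 5 = -769/17 ≈ -45.235)
H² = (-769/17)² = 591361/289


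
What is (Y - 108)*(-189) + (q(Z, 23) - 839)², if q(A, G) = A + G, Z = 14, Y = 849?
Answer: 503155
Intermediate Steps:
(Y - 108)*(-189) + (q(Z, 23) - 839)² = (849 - 108)*(-189) + ((14 + 23) - 839)² = 741*(-189) + (37 - 839)² = -140049 + (-802)² = -140049 + 643204 = 503155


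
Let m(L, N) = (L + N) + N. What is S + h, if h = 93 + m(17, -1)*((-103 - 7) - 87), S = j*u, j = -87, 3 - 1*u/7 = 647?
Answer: 389334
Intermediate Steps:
u = -4508 (u = 21 - 7*647 = 21 - 4529 = -4508)
m(L, N) = L + 2*N
S = 392196 (S = -87*(-4508) = 392196)
h = -2862 (h = 93 + (17 + 2*(-1))*((-103 - 7) - 87) = 93 + (17 - 2)*(-110 - 87) = 93 + 15*(-197) = 93 - 2955 = -2862)
S + h = 392196 - 2862 = 389334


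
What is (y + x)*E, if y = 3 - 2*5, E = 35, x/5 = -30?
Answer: -5495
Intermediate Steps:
x = -150 (x = 5*(-30) = -150)
y = -7 (y = 3 - 10 = -7)
(y + x)*E = (-7 - 150)*35 = -157*35 = -5495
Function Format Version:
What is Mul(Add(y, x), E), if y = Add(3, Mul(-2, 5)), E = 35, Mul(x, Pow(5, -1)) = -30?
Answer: -5495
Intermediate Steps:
x = -150 (x = Mul(5, -30) = -150)
y = -7 (y = Add(3, -10) = -7)
Mul(Add(y, x), E) = Mul(Add(-7, -150), 35) = Mul(-157, 35) = -5495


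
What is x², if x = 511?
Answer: 261121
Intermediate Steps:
x² = 511² = 261121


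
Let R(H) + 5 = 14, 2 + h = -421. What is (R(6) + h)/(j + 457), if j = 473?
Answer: -69/155 ≈ -0.44516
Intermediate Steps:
h = -423 (h = -2 - 421 = -423)
R(H) = 9 (R(H) = -5 + 14 = 9)
(R(6) + h)/(j + 457) = (9 - 423)/(473 + 457) = -414/930 = -414*1/930 = -69/155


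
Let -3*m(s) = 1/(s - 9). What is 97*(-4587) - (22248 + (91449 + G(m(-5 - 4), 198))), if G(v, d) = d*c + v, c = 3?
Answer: -30198421/54 ≈ -5.5923e+5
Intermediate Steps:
m(s) = -1/(3*(-9 + s)) (m(s) = -1/(3*(s - 9)) = -1/(3*(-9 + s)))
G(v, d) = v + 3*d (G(v, d) = d*3 + v = 3*d + v = v + 3*d)
97*(-4587) - (22248 + (91449 + G(m(-5 - 4), 198))) = 97*(-4587) - (22248 + (91449 + (-1/(-27 + 3*(-5 - 4)) + 3*198))) = -444939 - (22248 + (91449 + (-1/(-27 + 3*(-9)) + 594))) = -444939 - (22248 + (91449 + (-1/(-27 - 27) + 594))) = -444939 - (22248 + (91449 + (-1/(-54) + 594))) = -444939 - (22248 + (91449 + (-1*(-1/54) + 594))) = -444939 - (22248 + (91449 + (1/54 + 594))) = -444939 - (22248 + (91449 + 32077/54)) = -444939 - (22248 + 4970323/54) = -444939 - 1*6171715/54 = -444939 - 6171715/54 = -30198421/54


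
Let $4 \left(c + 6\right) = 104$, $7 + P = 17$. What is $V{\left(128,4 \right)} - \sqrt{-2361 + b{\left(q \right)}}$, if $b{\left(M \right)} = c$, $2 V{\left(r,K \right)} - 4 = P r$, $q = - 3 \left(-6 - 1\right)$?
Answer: $642 - i \sqrt{2341} \approx 642.0 - 48.384 i$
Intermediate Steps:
$P = 10$ ($P = -7 + 17 = 10$)
$q = 21$ ($q = \left(-3\right) \left(-7\right) = 21$)
$V{\left(r,K \right)} = 2 + 5 r$ ($V{\left(r,K \right)} = 2 + \frac{10 r}{2} = 2 + 5 r$)
$c = 20$ ($c = -6 + \frac{1}{4} \cdot 104 = -6 + 26 = 20$)
$b{\left(M \right)} = 20$
$V{\left(128,4 \right)} - \sqrt{-2361 + b{\left(q \right)}} = \left(2 + 5 \cdot 128\right) - \sqrt{-2361 + 20} = \left(2 + 640\right) - \sqrt{-2341} = 642 - i \sqrt{2341}$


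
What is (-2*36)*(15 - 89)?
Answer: 5328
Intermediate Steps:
(-2*36)*(15 - 89) = -72*(-74) = 5328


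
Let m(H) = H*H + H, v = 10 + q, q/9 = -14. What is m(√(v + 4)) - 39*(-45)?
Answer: 1643 + 4*I*√7 ≈ 1643.0 + 10.583*I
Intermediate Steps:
q = -126 (q = 9*(-14) = -126)
v = -116 (v = 10 - 126 = -116)
m(H) = H + H² (m(H) = H² + H = H + H²)
m(√(v + 4)) - 39*(-45) = √(-116 + 4)*(1 + √(-116 + 4)) - 39*(-45) = √(-112)*(1 + √(-112)) + 1755 = (4*I*√7)*(1 + 4*I*√7) + 1755 = 4*I*√7*(1 + 4*I*√7) + 1755 = 1755 + 4*I*√7*(1 + 4*I*√7)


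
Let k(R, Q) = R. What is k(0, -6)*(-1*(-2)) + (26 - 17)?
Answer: 9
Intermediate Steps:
k(0, -6)*(-1*(-2)) + (26 - 17) = 0*(-1*(-2)) + (26 - 17) = 0*2 + 9 = 0 + 9 = 9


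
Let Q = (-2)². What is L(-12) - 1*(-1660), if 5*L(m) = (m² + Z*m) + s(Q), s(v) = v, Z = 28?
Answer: 8112/5 ≈ 1622.4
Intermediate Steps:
Q = 4
L(m) = ⅘ + m²/5 + 28*m/5 (L(m) = ((m² + 28*m) + 4)/5 = (4 + m² + 28*m)/5 = ⅘ + m²/5 + 28*m/5)
L(-12) - 1*(-1660) = (⅘ + (⅕)*(-12)² + (28/5)*(-12)) - 1*(-1660) = (⅘ + (⅕)*144 - 336/5) + 1660 = (⅘ + 144/5 - 336/5) + 1660 = -188/5 + 1660 = 8112/5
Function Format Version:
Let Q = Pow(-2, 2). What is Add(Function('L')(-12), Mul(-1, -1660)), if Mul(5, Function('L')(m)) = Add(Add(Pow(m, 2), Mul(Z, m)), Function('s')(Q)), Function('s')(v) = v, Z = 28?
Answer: Rational(8112, 5) ≈ 1622.4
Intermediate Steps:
Q = 4
Function('L')(m) = Add(Rational(4, 5), Mul(Rational(1, 5), Pow(m, 2)), Mul(Rational(28, 5), m)) (Function('L')(m) = Mul(Rational(1, 5), Add(Add(Pow(m, 2), Mul(28, m)), 4)) = Mul(Rational(1, 5), Add(4, Pow(m, 2), Mul(28, m))) = Add(Rational(4, 5), Mul(Rational(1, 5), Pow(m, 2)), Mul(Rational(28, 5), m)))
Add(Function('L')(-12), Mul(-1, -1660)) = Add(Add(Rational(4, 5), Mul(Rational(1, 5), Pow(-12, 2)), Mul(Rational(28, 5), -12)), Mul(-1, -1660)) = Add(Add(Rational(4, 5), Mul(Rational(1, 5), 144), Rational(-336, 5)), 1660) = Add(Add(Rational(4, 5), Rational(144, 5), Rational(-336, 5)), 1660) = Add(Rational(-188, 5), 1660) = Rational(8112, 5)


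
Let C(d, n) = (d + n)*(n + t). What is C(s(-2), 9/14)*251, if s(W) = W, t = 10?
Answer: -710581/196 ≈ -3625.4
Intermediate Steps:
C(d, n) = (10 + n)*(d + n) (C(d, n) = (d + n)*(n + 10) = (d + n)*(10 + n) = (10 + n)*(d + n))
C(s(-2), 9/14)*251 = ((9/14)² + 10*(-2) + 10*(9/14) - 18/14)*251 = ((9*(1/14))² - 20 + 10*(9*(1/14)) - 18/14)*251 = ((9/14)² - 20 + 10*(9/14) - 2*9/14)*251 = (81/196 - 20 + 45/7 - 9/7)*251 = -2831/196*251 = -710581/196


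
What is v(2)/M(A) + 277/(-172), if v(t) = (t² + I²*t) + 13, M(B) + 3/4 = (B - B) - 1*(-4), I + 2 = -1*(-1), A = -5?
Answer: 9471/2236 ≈ 4.2357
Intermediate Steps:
I = -1 (I = -2 - 1*(-1) = -2 + 1 = -1)
M(B) = 13/4 (M(B) = -¾ + ((B - B) - 1*(-4)) = -¾ + (0 + 4) = -¾ + 4 = 13/4)
v(t) = 13 + t + t² (v(t) = (t² + (-1)²*t) + 13 = (t² + 1*t) + 13 = (t² + t) + 13 = (t + t²) + 13 = 13 + t + t²)
v(2)/M(A) + 277/(-172) = (13 + 2 + 2²)/(13/4) + 277/(-172) = (13 + 2 + 4)*(4/13) + 277*(-1/172) = 19*(4/13) - 277/172 = 76/13 - 277/172 = 9471/2236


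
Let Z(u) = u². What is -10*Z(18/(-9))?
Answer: -40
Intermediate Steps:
-10*Z(18/(-9)) = -10*(18/(-9))² = -10*(18*(-⅑))² = -10*(-2)² = -10*4 = -40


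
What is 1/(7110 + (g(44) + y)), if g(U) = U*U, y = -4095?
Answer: 1/4951 ≈ 0.00020198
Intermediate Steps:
g(U) = U²
1/(7110 + (g(44) + y)) = 1/(7110 + (44² - 4095)) = 1/(7110 + (1936 - 4095)) = 1/(7110 - 2159) = 1/4951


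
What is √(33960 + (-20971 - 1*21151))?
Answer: I*√8162 ≈ 90.344*I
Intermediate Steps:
√(33960 + (-20971 - 1*21151)) = √(33960 + (-20971 - 21151)) = √(33960 - 42122) = √(-8162) = I*√8162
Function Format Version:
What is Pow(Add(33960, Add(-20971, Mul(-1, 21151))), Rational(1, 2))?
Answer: Mul(I, Pow(8162, Rational(1, 2))) ≈ Mul(90.344, I)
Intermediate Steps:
Pow(Add(33960, Add(-20971, Mul(-1, 21151))), Rational(1, 2)) = Pow(Add(33960, Add(-20971, -21151)), Rational(1, 2)) = Pow(Add(33960, -42122), Rational(1, 2)) = Pow(-8162, Rational(1, 2)) = Mul(I, Pow(8162, Rational(1, 2)))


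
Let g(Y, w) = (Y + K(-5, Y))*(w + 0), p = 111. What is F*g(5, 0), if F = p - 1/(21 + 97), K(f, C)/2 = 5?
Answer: 0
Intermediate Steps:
K(f, C) = 10 (K(f, C) = 2*5 = 10)
g(Y, w) = w*(10 + Y) (g(Y, w) = (Y + 10)*(w + 0) = (10 + Y)*w = w*(10 + Y))
F = 13097/118 (F = 111 - 1/(21 + 97) = 111 - 1/118 = 13097/118 ≈ 110.99)
F*g(5, 0) = 13097*(0*(10 + 5))/118 = 13097*(0*15)/118 = (13097/118)*0 = 0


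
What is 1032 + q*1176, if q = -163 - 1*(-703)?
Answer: 636072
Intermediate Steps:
q = 540 (q = -163 + 703 = 540)
1032 + q*1176 = 1032 + 540*1176 = 1032 + 635040 = 636072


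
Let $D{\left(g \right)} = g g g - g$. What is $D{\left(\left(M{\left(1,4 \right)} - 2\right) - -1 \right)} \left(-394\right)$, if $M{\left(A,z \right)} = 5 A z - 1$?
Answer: $-2290716$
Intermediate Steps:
$M{\left(A,z \right)} = -1 + 5 A z$ ($M{\left(A,z \right)} = 5 A z - 1 = -1 + 5 A z$)
$D{\left(g \right)} = g^{3} - g$ ($D{\left(g \right)} = g^{2} g - g = g^{3} - g$)
$D{\left(\left(M{\left(1,4 \right)} - 2\right) - -1 \right)} \left(-394\right) = \left(\left(\left(\left(-1 + 5 \cdot 1 \cdot 4\right) - 2\right) - -1\right)^{3} - \left(\left(\left(-1 + 5 \cdot 1 \cdot 4\right) - 2\right) - -1\right)\right) \left(-394\right) = \left(\left(\left(\left(-1 + 20\right) - 2\right) + 1\right)^{3} - \left(\left(\left(-1 + 20\right) - 2\right) + 1\right)\right) \left(-394\right) = \left(\left(\left(19 - 2\right) + 1\right)^{3} - \left(\left(19 - 2\right) + 1\right)\right) \left(-394\right) = \left(\left(17 + 1\right)^{3} - \left(17 + 1\right)\right) \left(-394\right) = \left(18^{3} - 18\right) \left(-394\right) = \left(5832 - 18\right) \left(-394\right) = 5814 \left(-394\right) = -2290716$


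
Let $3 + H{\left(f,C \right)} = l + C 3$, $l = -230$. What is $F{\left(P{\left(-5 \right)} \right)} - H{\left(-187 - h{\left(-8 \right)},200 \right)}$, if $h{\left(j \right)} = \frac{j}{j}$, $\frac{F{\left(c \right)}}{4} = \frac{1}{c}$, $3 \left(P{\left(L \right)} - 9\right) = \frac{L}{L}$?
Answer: $- \frac{2566}{7} \approx -366.57$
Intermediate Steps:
$P{\left(L \right)} = \frac{28}{3}$ ($P{\left(L \right)} = 9 + \frac{L \frac{1}{L}}{3} = 9 + \frac{1}{3} \cdot 1 = 9 + \frac{1}{3} = \frac{28}{3}$)
$F{\left(c \right)} = \frac{4}{c}$
$h{\left(j \right)} = 1$
$H{\left(f,C \right)} = -233 + 3 C$ ($H{\left(f,C \right)} = -3 + \left(-230 + C 3\right) = -3 + \left(-230 + 3 C\right) = -233 + 3 C$)
$F{\left(P{\left(-5 \right)} \right)} - H{\left(-187 - h{\left(-8 \right)},200 \right)} = \frac{4}{\frac{28}{3}} - \left(-233 + 3 \cdot 200\right) = 4 \cdot \frac{3}{28} - \left(-233 + 600\right) = \frac{3}{7} - 367 = - \frac{2566}{7}$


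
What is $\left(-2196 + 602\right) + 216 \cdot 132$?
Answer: $26918$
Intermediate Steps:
$\left(-2196 + 602\right) + 216 \cdot 132 = -1594 + 28512 = 26918$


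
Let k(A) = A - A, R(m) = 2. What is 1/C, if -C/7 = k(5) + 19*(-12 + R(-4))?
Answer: 1/1330 ≈ 0.00075188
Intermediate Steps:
k(A) = 0
C = 1330 (C = -7*(0 + 19*(-12 + 2)) = -7*(0 + 19*(-10)) = -7*(0 - 190) = -7*(-190) = 1330)
1/C = 1/1330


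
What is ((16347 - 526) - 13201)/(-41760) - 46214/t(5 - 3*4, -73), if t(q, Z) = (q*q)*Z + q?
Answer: 857369/66816 ≈ 12.832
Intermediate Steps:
t(q, Z) = q + Z*q² (t(q, Z) = q²*Z + q = Z*q² + q = q + Z*q²)
((16347 - 526) - 13201)/(-41760) - 46214/t(5 - 3*4, -73) = ((16347 - 526) - 13201)/(-41760) - 46214*1/((1 - 73*(5 - 3*4))*(5 - 3*4)) = (15821 - 13201)*(-1/41760) - 46214*1/((1 - 73*(5 - 12))*(5 - 12)) = 2620*(-1/41760) - 46214*(-1/(7*(1 - 73*(-7)))) = -131/2088 - 46214*(-1/(7*(1 + 511))) = -131/2088 - 46214/((-7*512)) = -131/2088 - 46214/(-3584) = -131/2088 - 46214*(-1/3584) = -131/2088 + 3301/256 = 857369/66816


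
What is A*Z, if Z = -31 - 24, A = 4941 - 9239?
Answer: 236390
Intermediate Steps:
A = -4298
Z = -55
A*Z = -4298*(-55) = 236390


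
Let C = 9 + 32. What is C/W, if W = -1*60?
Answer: -41/60 ≈ -0.68333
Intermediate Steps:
W = -60
C = 41
C/W = 41/(-60) = -1/60*41 = -41/60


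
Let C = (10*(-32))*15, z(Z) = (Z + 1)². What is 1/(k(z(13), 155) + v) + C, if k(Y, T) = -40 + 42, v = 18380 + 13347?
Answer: -152299199/31729 ≈ -4800.0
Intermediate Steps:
z(Z) = (1 + Z)²
v = 31727
C = -4800 (C = -320*15 = -4800)
k(Y, T) = 2
1/(k(z(13), 155) + v) + C = 1/(2 + 31727) - 4800 = 1/31729 - 4800 = -152299199/31729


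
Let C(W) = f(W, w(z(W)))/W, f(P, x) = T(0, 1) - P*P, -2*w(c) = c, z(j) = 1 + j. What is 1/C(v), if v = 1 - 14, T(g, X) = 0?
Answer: 1/13 ≈ 0.076923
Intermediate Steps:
w(c) = -c/2
f(P, x) = -P**2 (f(P, x) = 0 - P*P = 0 - P**2 = -P**2)
v = -13
C(W) = -W (C(W) = (-W**2)/W = -W)
1/C(v) = 1/(-1*(-13)) = 1/13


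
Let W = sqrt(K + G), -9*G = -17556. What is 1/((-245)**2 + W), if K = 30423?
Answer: 180075/10808904754 - sqrt(291363)/10808904754 ≈ 1.6610e-5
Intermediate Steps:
G = 5852/3 (G = -1/9*(-17556) = 5852/3 ≈ 1950.7)
W = sqrt(291363)/3 (W = sqrt(30423 + 5852/3) = sqrt(97121/3) = sqrt(291363)/3 ≈ 179.93)
1/((-245)**2 + W) = 1/((-245)**2 + sqrt(291363)/3) = 1/(60025 + sqrt(291363)/3)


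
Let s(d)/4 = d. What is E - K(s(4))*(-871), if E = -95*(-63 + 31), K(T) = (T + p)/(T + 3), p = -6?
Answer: 66470/19 ≈ 3498.4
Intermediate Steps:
s(d) = 4*d
K(T) = (-6 + T)/(3 + T) (K(T) = (T - 6)/(T + 3) = (-6 + T)/(3 + T))
E = 3040 (E = -95*(-32) = 3040)
E - K(s(4))*(-871) = 3040 - (-6 + 4*4)/(3 + 4*4)*(-871) = 3040 - (-6 + 16)/(3 + 16)*(-871) = 3040 - 10/19*(-871) = 3040 - (1/19)*10*(-871) = 3040 - 10*(-871)/19 = 3040 - 1*(-8710/19) = 3040 + 8710/19 = 66470/19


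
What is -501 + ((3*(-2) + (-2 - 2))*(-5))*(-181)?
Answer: -9551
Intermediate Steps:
-501 + ((3*(-2) + (-2 - 2))*(-5))*(-181) = -501 + ((-6 - 4)*(-5))*(-181) = -501 - 10*(-5)*(-181) = -501 + 50*(-181) = -501 - 9050 = -9551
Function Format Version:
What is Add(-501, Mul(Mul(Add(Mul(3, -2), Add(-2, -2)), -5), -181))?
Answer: -9551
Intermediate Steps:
Add(-501, Mul(Mul(Add(Mul(3, -2), Add(-2, -2)), -5), -181)) = Add(-501, Mul(Mul(Add(-6, -4), -5), -181)) = Add(-501, Mul(Mul(-10, -5), -181)) = Add(-501, Mul(50, -181)) = Add(-501, -9050) = -9551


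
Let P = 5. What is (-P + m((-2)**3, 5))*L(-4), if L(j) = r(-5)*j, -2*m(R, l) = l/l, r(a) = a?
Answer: -110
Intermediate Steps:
m(R, l) = -1/2 (m(R, l) = -l/(2*l) = -1/2*1 = -1/2)
L(j) = -5*j
(-P + m((-2)**3, 5))*L(-4) = (-1*5 - 1/2)*(-5*(-4)) = (-5 - 1/2)*20 = -11/2*20 = -110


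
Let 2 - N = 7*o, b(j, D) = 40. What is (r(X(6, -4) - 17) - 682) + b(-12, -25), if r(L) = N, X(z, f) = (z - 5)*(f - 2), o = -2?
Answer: -626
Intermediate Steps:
X(z, f) = (-5 + z)*(-2 + f)
N = 16 (N = 2 - 7*(-2) = 2 - 1*(-14) = 2 + 14 = 16)
r(L) = 16
(r(X(6, -4) - 17) - 682) + b(-12, -25) = (16 - 682) + 40 = -666 + 40 = -626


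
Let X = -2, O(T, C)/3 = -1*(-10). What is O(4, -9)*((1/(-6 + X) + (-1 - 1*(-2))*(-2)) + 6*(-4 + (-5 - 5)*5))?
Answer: -39135/4 ≈ -9783.8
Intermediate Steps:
O(T, C) = 30 (O(T, C) = 3*(-1*(-10)) = 3*10 = 30)
O(4, -9)*((1/(-6 + X) + (-1 - 1*(-2))*(-2)) + 6*(-4 + (-5 - 5)*5)) = 30*((1/(-6 - 2) + (-1 - 1*(-2))*(-2)) + 6*(-4 + (-5 - 5)*5)) = 30*((1/(-8) + (-1 + 2)*(-2)) + 6*(-4 - 10*5)) = 30*((-⅛ + 1*(-2)) + 6*(-4 - 50)) = 30*((-⅛ - 2) + 6*(-54)) = 30*(-17/8 - 324) = 30*(-2609/8) = -39135/4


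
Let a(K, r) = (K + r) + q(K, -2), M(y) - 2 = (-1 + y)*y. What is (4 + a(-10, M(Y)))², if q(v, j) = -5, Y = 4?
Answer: 9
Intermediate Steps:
M(y) = 2 + y*(-1 + y) (M(y) = 2 + (-1 + y)*y = 2 + y*(-1 + y))
a(K, r) = -5 + K + r (a(K, r) = (K + r) - 5 = -5 + K + r)
(4 + a(-10, M(Y)))² = (4 + (-5 - 10 + (2 + 4² - 1*4)))² = (4 + (-5 - 10 + (2 + 16 - 4)))² = (4 + (-5 - 10 + 14))² = (4 - 1)² = 3² = 9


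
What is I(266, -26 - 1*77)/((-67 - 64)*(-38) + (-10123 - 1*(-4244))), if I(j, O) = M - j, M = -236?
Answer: 502/901 ≈ 0.55716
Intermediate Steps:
I(j, O) = -236 - j
I(266, -26 - 1*77)/((-67 - 64)*(-38) + (-10123 - 1*(-4244))) = (-236 - 1*266)/((-67 - 64)*(-38) + (-10123 - 1*(-4244))) = (-236 - 266)/(-131*(-38) + (-10123 + 4244)) = -502/(4978 - 5879) = -502/(-901) = -502*(-1/901) = 502/901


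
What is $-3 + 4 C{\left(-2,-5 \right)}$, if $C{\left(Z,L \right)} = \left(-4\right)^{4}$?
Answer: $1021$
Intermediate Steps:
$C{\left(Z,L \right)} = 256$
$-3 + 4 C{\left(-2,-5 \right)} = -3 + 4 \cdot 256 = -3 + 1024 = 1021$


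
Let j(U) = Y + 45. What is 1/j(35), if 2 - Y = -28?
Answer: 1/75 ≈ 0.013333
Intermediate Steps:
Y = 30 (Y = 2 - 1*(-28) = 2 + 28 = 30)
j(U) = 75 (j(U) = 30 + 45 = 75)
1/j(35) = 1/75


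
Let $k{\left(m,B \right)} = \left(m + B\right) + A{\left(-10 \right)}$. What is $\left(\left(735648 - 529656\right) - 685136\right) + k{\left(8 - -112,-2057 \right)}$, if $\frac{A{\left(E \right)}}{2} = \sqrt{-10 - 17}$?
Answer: $-481081 + 6 i \sqrt{3} \approx -4.8108 \cdot 10^{5} + 10.392 i$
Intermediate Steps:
$A{\left(E \right)} = 6 i \sqrt{3}$ ($A{\left(E \right)} = 2 \sqrt{-10 - 17} = 2 \sqrt{-27} = 2 \cdot 3 i \sqrt{3} = 6 i \sqrt{3}$)
$k{\left(m,B \right)} = B + m + 6 i \sqrt{3}$ ($k{\left(m,B \right)} = \left(m + B\right) + 6 i \sqrt{3} = \left(B + m\right) + 6 i \sqrt{3} = B + m + 6 i \sqrt{3}$)
$\left(\left(735648 - 529656\right) - 685136\right) + k{\left(8 - -112,-2057 \right)} = \left(\left(735648 - 529656\right) - 685136\right) + \left(-2057 + \left(8 - -112\right) + 6 i \sqrt{3}\right) = \left(205992 - 685136\right) + \left(-2057 + \left(8 + 112\right) + 6 i \sqrt{3}\right) = -479144 + \left(-2057 + 120 + 6 i \sqrt{3}\right) = -479144 - \left(1937 - 6 i \sqrt{3}\right) = -481081 + 6 i \sqrt{3}$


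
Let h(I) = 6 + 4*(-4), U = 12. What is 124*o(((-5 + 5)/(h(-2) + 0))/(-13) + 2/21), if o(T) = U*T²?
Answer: 1984/147 ≈ 13.497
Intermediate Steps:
h(I) = -10 (h(I) = 6 - 16 = -10)
o(T) = 12*T²
124*o(((-5 + 5)/(h(-2) + 0))/(-13) + 2/21) = 124*(12*(((-5 + 5)/(-10 + 0))/(-13) + 2/21)²) = 124*(12*((0/(-10))*(-1/13) + 2*(1/21))²) = 124*(12*((0*(-⅒))*(-1/13) + 2/21)²) = 124*(12*(0*(-1/13) + 2/21)²) = 124*(12*(0 + 2/21)²) = 124*(12*(2/21)²) = 124*(12*(4/441)) = 124*(16/147) = 1984/147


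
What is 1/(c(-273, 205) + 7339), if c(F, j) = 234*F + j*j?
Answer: -1/14518 ≈ -6.8880e-5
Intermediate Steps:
c(F, j) = j² + 234*F (c(F, j) = 234*F + j² = j² + 234*F)
1/(c(-273, 205) + 7339) = 1/((205² + 234*(-273)) + 7339) = 1/((42025 - 63882) + 7339) = 1/(-21857 + 7339) = 1/(-14518) = -1/14518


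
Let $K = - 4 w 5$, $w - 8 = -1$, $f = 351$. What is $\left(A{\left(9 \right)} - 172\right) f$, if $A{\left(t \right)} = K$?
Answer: $-109512$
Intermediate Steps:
$w = 7$ ($w = 8 - 1 = 7$)
$K = -140$ ($K = \left(-4\right) 7 \cdot 5 = \left(-28\right) 5 = -140$)
$A{\left(t \right)} = -140$
$\left(A{\left(9 \right)} - 172\right) f = \left(-140 - 172\right) 351 = \left(-312\right) 351 = -109512$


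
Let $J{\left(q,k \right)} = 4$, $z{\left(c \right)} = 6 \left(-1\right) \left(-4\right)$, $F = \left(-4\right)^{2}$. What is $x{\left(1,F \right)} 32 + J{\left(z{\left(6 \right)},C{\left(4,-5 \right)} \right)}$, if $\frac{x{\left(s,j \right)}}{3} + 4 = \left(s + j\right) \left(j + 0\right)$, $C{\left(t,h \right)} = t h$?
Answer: $25732$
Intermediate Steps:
$F = 16$
$C{\left(t,h \right)} = h t$
$x{\left(s,j \right)} = -12 + 3 j \left(j + s\right)$ ($x{\left(s,j \right)} = -12 + 3 \left(s + j\right) \left(j + 0\right) = -12 + 3 \left(j + s\right) j = -12 + 3 j \left(j + s\right)$)
$z{\left(c \right)} = 24$ ($z{\left(c \right)} = \left(-6\right) \left(-4\right) = 24$)
$x{\left(1,F \right)} 32 + J{\left(z{\left(6 \right)},C{\left(4,-5 \right)} \right)} = \left(-12 + 3 \cdot 16^{2} + 3 \cdot 16 \cdot 1\right) 32 + 4 = \left(-12 + 3 \cdot 256 + 48\right) 32 + 4 = \left(-12 + 768 + 48\right) 32 + 4 = 804 \cdot 32 + 4 = 25728 + 4 = 25732$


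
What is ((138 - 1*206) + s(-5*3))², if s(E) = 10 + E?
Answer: 5329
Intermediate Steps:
((138 - 1*206) + s(-5*3))² = ((138 - 1*206) + (10 - 5*3))² = ((138 - 206) + (10 - 15))² = (-68 - 5)² = (-73)² = 5329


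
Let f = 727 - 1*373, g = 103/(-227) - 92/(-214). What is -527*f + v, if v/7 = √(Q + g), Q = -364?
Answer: -186558 + 35*I*√8590314919/24289 ≈ -1.8656e+5 + 133.56*I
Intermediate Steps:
g = -579/24289 (g = 103*(-1/227) - 92*(-1/214) = -103/227 + 46/107 = -579/24289 ≈ -0.023838)
v = 35*I*√8590314919/24289 (v = 7*√(-364 - 579/24289) = 7*√(-8841775/24289) = 7*(5*I*√8590314919/24289) = 35*I*√8590314919/24289 ≈ 133.56*I)
f = 354 (f = 727 - 373 = 354)
-527*f + v = -527*354 + 35*I*√8590314919/24289 = -186558 + 35*I*√8590314919/24289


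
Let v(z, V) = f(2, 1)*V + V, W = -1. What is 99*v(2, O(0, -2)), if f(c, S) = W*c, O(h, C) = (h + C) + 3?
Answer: -99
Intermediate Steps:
O(h, C) = 3 + C + h (O(h, C) = (C + h) + 3 = 3 + C + h)
f(c, S) = -c
v(z, V) = -V (v(z, V) = (-1*2)*V + V = -2*V + V = -V)
99*v(2, O(0, -2)) = 99*(-(3 - 2 + 0)) = 99*(-1*1) = 99*(-1) = -99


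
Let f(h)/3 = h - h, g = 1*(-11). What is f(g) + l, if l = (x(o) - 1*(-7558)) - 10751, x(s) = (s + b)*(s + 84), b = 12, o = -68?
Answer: -4089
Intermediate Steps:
x(s) = (12 + s)*(84 + s) (x(s) = (s + 12)*(s + 84) = (12 + s)*(84 + s))
l = -4089 (l = ((1008 + (-68)**2 + 96*(-68)) - 1*(-7558)) - 10751 = ((1008 + 4624 - 6528) + 7558) - 10751 = (-896 + 7558) - 10751 = 6662 - 10751 = -4089)
g = -11
f(h) = 0 (f(h) = 3*(h - h) = 3*0 = 0)
f(g) + l = 0 - 4089 = -4089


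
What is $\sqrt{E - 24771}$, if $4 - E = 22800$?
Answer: $i \sqrt{47567} \approx 218.1 i$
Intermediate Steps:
$E = -22796$ ($E = 4 - 22800 = -22796$)
$\sqrt{E - 24771} = \sqrt{-22796 - 24771} = \sqrt{-47567} = i \sqrt{47567}$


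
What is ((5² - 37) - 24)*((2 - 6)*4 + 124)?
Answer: -3888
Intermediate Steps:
((5² - 37) - 24)*((2 - 6)*4 + 124) = ((25 - 37) - 24)*(-4*4 + 124) = (-12 - 24)*(-16 + 124) = -36*108 = -3888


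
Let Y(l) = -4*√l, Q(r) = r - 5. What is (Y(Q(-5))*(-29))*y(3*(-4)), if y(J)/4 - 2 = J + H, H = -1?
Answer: -5104*I*√10 ≈ -16140.0*I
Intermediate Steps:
Q(r) = -5 + r
y(J) = 4 + 4*J (y(J) = 8 + 4*(J - 1) = 8 + 4*(-1 + J) = 8 + (-4 + 4*J) = 4 + 4*J)
(Y(Q(-5))*(-29))*y(3*(-4)) = (-4*√(-5 - 5)*(-29))*(4 + 4*(3*(-4))) = (-4*I*√10*(-29))*(4 + 4*(-12)) = (-4*I*√10*(-29))*(4 - 48) = (-4*I*√10*(-29))*(-44) = (116*I*√10)*(-44) = -5104*I*√10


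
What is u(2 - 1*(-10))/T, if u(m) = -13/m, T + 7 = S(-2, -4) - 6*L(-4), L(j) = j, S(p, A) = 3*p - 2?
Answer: -13/108 ≈ -0.12037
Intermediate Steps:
S(p, A) = -2 + 3*p
T = 9 (T = -7 + ((-2 + 3*(-2)) - 6*(-4)) = -7 + ((-2 - 6) + 24) = -7 + (-8 + 24) = -7 + 16 = 9)
u(2 - 1*(-10))/T = -13/(2 - 1*(-10))/9 = -13/(2 + 10)*(⅑) = -13/12*(⅑) = -13*1/12*(⅑) = -13/12*⅑ = -13/108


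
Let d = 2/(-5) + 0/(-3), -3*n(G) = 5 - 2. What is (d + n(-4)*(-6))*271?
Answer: 7588/5 ≈ 1517.6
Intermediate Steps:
n(G) = -1 (n(G) = -(5 - 2)/3 = -1/3*3 = -1)
d = -2/5 (d = 2*(-1/5) + 0*(-1/3) = -2/5 + 0 = -2/5 ≈ -0.40000)
(d + n(-4)*(-6))*271 = (-2/5 - 1*(-6))*271 = (-2/5 + 6)*271 = (28/5)*271 = 7588/5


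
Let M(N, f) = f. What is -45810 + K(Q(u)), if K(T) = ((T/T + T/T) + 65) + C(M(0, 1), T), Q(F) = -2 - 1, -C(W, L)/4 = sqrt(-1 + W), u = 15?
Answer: -45743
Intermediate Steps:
C(W, L) = -4*sqrt(-1 + W)
Q(F) = -3
K(T) = 67 (K(T) = ((T/T + T/T) + 65) - 4*sqrt(-1 + 1) = ((1 + 1) + 65) - 4*sqrt(0) = (2 + 65) - 4*0 = 67 + 0 = 67)
-45810 + K(Q(u)) = -45810 + 67 = -45743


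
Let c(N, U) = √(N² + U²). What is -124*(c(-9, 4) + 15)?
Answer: -1860 - 124*√97 ≈ -3081.3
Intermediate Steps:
-124*(c(-9, 4) + 15) = -124*(√((-9)² + 4²) + 15) = -124*(√(81 + 16) + 15) = -124*(√97 + 15) = -124*(15 + √97) = -1860 - 124*√97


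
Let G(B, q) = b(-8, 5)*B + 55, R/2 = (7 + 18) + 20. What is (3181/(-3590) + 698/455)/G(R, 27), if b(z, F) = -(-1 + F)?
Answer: -211693/99640450 ≈ -0.0021246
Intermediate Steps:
R = 90 (R = 2*((7 + 18) + 20) = 2*(25 + 20) = 2*45 = 90)
b(z, F) = 1 - F
G(B, q) = 55 - 4*B (G(B, q) = (1 - 1*5)*B + 55 = (1 - 5)*B + 55 = -4*B + 55 = 55 - 4*B)
(3181/(-3590) + 698/455)/G(R, 27) = (3181/(-3590) + 698/455)/(55 - 4*90) = (3181*(-1/3590) + 698*(1/455))/(55 - 360) = (-3181/3590 + 698/455)/(-305) = (211693/326690)*(-1/305) = -211693/99640450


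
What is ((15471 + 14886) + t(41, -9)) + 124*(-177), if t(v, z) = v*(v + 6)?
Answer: 10336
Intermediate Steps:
t(v, z) = v*(6 + v)
((15471 + 14886) + t(41, -9)) + 124*(-177) = ((15471 + 14886) + 41*(6 + 41)) + 124*(-177) = (30357 + 41*47) - 21948 = (30357 + 1927) - 21948 = 32284 - 21948 = 10336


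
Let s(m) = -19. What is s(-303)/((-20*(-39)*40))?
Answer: -19/31200 ≈ -0.00060897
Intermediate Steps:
s(-303)/((-20*(-39)*40)) = -19/(-20*(-39)*40) = -19/(780*40) = -19/31200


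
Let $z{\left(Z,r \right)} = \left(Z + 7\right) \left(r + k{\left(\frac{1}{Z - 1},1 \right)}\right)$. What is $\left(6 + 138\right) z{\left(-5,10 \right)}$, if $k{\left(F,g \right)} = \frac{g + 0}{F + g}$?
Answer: $\frac{16128}{5} \approx 3225.6$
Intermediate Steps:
$k{\left(F,g \right)} = \frac{g}{F + g}$
$z{\left(Z,r \right)} = \left(7 + Z\right) \left(r + \frac{1}{1 + \frac{1}{-1 + Z}}\right)$ ($z{\left(Z,r \right)} = \left(Z + 7\right) \left(r + 1 \frac{1}{\frac{1}{Z - 1} + 1}\right) = \left(7 + Z\right) \left(r + 1 \frac{1}{\frac{1}{-1 + Z} + 1}\right) = \left(7 + Z\right) \left(r + 1 \frac{1}{1 + \frac{1}{-1 + Z}}\right) = \left(7 + Z\right) \left(r + \frac{1}{1 + \frac{1}{-1 + Z}}\right)$)
$\left(6 + 138\right) z{\left(-5,10 \right)} = \left(6 + 138\right) \left(6 - 5 - \frac{7}{-5} + 7 \cdot 10 - 50\right) = 144 \left(6 - 5 - - \frac{7}{5} + 70 - 50\right) = 144 \left(6 - 5 + \frac{7}{5} + 70 - 50\right) = 144 \cdot \frac{112}{5} = \frac{16128}{5}$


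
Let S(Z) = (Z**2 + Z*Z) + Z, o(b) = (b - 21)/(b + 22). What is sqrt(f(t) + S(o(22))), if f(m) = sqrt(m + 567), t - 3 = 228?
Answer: sqrt(46 + 1936*sqrt(798))/44 ≈ 5.3172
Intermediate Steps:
t = 231 (t = 3 + 228 = 231)
f(m) = sqrt(567 + m)
o(b) = (-21 + b)/(22 + b)
S(Z) = Z + 2*Z**2 (S(Z) = (Z**2 + Z**2) + Z = 2*Z**2 + Z = Z + 2*Z**2)
sqrt(f(t) + S(o(22))) = sqrt(sqrt(567 + 231) + ((-21 + 22)/(22 + 22))*(1 + 2*((-21 + 22)/(22 + 22)))) = sqrt(sqrt(798) + (1/44)*(1 + 2*(1/44))) = sqrt(sqrt(798) + ((1/44)*1)*(1 + 2*((1/44)*1))) = sqrt(sqrt(798) + (1 + 2*(1/44))/44) = sqrt(sqrt(798) + (1 + 1/22)/44) = sqrt(sqrt(798) + (1/44)*(23/22)) = sqrt(sqrt(798) + 23/968) = sqrt(23/968 + sqrt(798))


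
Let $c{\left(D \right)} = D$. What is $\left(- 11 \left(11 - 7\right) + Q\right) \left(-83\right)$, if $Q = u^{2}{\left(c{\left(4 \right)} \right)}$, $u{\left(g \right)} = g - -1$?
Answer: $1577$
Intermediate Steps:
$u{\left(g \right)} = 1 + g$ ($u{\left(g \right)} = g + 1 = 1 + g$)
$Q = 25$ ($Q = \left(1 + 4\right)^{2} = 5^{2} = 25$)
$\left(- 11 \left(11 - 7\right) + Q\right) \left(-83\right) = \left(- 11 \left(11 - 7\right) + 25\right) \left(-83\right) = \left(\left(-11\right) 4 + 25\right) \left(-83\right) = \left(-44 + 25\right) \left(-83\right) = \left(-19\right) \left(-83\right) = 1577$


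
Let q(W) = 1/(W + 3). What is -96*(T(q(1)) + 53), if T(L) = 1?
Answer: -5184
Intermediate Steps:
q(W) = 1/(3 + W)
-96*(T(q(1)) + 53) = -96*(1 + 53) = -96*54 = -5184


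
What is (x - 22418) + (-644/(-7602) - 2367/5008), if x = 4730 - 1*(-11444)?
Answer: -16980638849/2719344 ≈ -6244.4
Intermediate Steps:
x = 16174 (x = 4730 + 11444 = 16174)
(x - 22418) + (-644/(-7602) - 2367/5008) = (16174 - 22418) + (-644/(-7602) - 2367/5008) = -6244 + (-644*(-1/7602) - 2367*1/5008) = -6244 + (46/543 - 2367/5008) = -6244 - 1054913/2719344 = -16980638849/2719344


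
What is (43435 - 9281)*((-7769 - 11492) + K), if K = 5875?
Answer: -457185444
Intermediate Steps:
(43435 - 9281)*((-7769 - 11492) + K) = (43435 - 9281)*((-7769 - 11492) + 5875) = 34154*(-19261 + 5875) = 34154*(-13386) = -457185444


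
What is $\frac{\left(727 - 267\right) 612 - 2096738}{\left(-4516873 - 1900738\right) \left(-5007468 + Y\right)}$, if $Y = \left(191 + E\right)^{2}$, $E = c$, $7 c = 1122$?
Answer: $- \frac{88945682}{1535857857729361} \approx -5.7913 \cdot 10^{-8}$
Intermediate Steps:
$c = \frac{1122}{7}$ ($c = \frac{1}{7} \cdot 1122 = \frac{1122}{7} \approx 160.29$)
$E = \frac{1122}{7} \approx 160.29$
$Y = \frac{6046681}{49}$ ($Y = \left(191 + \frac{1122}{7}\right)^{2} = \left(\frac{2459}{7}\right)^{2} = \frac{6046681}{49} \approx 1.234 \cdot 10^{5}$)
$\frac{\left(727 - 267\right) 612 - 2096738}{\left(-4516873 - 1900738\right) \left(-5007468 + Y\right)} = \frac{\left(727 - 267\right) 612 - 2096738}{\left(-4516873 - 1900738\right) \left(-5007468 + \frac{6046681}{49}\right)} = \frac{460 \cdot 612 - 2096738}{\left(-6417611\right) \left(- \frac{239319251}{49}\right)} = \frac{281520 - 2096738}{\frac{1535857857729361}{49}} = \left(-1815218\right) \frac{49}{1535857857729361} = - \frac{88945682}{1535857857729361}$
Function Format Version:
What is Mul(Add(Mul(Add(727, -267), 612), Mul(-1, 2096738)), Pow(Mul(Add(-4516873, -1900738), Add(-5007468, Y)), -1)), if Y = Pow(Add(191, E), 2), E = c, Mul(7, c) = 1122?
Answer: Rational(-88945682, 1535857857729361) ≈ -5.7913e-8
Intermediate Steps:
c = Rational(1122, 7) (c = Mul(Rational(1, 7), 1122) = Rational(1122, 7) ≈ 160.29)
E = Rational(1122, 7) ≈ 160.29
Y = Rational(6046681, 49) (Y = Pow(Add(191, Rational(1122, 7)), 2) = Pow(Rational(2459, 7), 2) = Rational(6046681, 49) ≈ 1.2340e+5)
Mul(Add(Mul(Add(727, -267), 612), Mul(-1, 2096738)), Pow(Mul(Add(-4516873, -1900738), Add(-5007468, Y)), -1)) = Mul(Add(Mul(Add(727, -267), 612), Mul(-1, 2096738)), Pow(Mul(Add(-4516873, -1900738), Add(-5007468, Rational(6046681, 49))), -1)) = Mul(Add(Mul(460, 612), -2096738), Pow(Mul(-6417611, Rational(-239319251, 49)), -1)) = Mul(Add(281520, -2096738), Pow(Rational(1535857857729361, 49), -1)) = Mul(-1815218, Rational(49, 1535857857729361)) = Rational(-88945682, 1535857857729361)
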